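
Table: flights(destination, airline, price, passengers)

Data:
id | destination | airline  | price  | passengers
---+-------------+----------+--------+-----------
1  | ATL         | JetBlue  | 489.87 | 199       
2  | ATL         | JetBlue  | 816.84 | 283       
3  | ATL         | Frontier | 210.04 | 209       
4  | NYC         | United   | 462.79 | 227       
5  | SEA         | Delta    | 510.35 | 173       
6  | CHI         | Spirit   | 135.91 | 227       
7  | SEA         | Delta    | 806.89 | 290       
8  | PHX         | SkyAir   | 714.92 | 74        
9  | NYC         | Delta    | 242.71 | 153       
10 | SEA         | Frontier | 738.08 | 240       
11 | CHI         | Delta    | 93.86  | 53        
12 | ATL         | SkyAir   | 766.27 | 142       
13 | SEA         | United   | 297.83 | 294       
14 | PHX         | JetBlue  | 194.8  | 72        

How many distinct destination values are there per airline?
SELECT airline, COUNT(DISTINCT destination)
FROM flights
GROUP BY airline

Result:
  Delta: 3 distinct
  Frontier: 2 distinct
  JetBlue: 2 distinct
  SkyAir: 2 distinct
  Spirit: 1 distinct
  United: 2 distinct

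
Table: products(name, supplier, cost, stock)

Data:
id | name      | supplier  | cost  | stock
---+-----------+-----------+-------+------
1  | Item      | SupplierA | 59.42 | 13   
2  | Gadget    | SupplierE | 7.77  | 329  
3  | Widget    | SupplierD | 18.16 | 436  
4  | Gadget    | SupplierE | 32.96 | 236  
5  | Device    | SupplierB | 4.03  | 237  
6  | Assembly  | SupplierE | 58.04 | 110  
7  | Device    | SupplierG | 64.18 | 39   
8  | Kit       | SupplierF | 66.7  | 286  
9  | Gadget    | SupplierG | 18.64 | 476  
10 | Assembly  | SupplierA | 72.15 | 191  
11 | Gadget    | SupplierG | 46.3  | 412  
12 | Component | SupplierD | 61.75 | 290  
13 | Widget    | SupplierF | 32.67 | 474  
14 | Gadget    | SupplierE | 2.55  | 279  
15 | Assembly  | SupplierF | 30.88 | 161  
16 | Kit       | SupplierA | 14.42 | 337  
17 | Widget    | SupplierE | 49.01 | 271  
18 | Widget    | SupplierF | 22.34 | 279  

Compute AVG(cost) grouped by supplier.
SELECT supplier, AVG(cost) as result
FROM products
GROUP BY supplier

Result:
  SupplierA: 48.66
  SupplierB: 4.03
  SupplierD: 39.96
  SupplierE: 30.07
  SupplierF: 38.15
  SupplierG: 43.04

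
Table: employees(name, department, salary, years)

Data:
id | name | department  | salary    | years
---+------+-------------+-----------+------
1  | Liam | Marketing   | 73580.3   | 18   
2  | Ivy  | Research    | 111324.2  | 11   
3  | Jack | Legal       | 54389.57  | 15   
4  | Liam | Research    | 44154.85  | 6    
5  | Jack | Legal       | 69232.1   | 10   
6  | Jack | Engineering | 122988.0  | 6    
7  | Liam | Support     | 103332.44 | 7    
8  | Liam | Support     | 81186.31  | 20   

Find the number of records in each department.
SELECT department, COUNT(*) as count
FROM employees
GROUP BY department

Result:
  Engineering: 1
  Legal: 2
  Marketing: 1
  Research: 2
  Support: 2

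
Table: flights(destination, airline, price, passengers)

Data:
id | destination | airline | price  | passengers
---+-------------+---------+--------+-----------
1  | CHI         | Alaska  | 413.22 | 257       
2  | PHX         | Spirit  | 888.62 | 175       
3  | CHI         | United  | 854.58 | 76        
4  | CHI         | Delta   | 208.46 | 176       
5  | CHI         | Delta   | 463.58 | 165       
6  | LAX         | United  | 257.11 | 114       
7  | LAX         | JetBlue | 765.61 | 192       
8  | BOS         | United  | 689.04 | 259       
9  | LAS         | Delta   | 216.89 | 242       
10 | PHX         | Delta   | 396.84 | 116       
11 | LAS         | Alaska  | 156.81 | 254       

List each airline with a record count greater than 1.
SELECT airline, COUNT(*) as cnt
FROM flights
GROUP BY airline
HAVING COUNT(*) > 1

Result:
  Alaska: 2
  Delta: 4
  United: 3

Note: HAVING filters groups after aggregation, WHERE filters rows before.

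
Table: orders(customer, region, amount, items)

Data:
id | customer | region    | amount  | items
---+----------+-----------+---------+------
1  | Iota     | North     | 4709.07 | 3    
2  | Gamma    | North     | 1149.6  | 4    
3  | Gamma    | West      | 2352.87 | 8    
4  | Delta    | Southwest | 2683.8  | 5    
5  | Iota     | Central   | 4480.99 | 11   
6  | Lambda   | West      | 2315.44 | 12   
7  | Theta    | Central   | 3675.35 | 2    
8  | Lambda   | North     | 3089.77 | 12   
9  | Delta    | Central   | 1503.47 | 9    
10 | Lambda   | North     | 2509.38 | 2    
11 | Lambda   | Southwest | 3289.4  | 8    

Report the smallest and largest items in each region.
SELECT region, MIN(items), MAX(items)
FROM orders
GROUP BY region

Result:
  Central: min=2, max=11
  North: min=2, max=12
  Southwest: min=5, max=8
  West: min=8, max=12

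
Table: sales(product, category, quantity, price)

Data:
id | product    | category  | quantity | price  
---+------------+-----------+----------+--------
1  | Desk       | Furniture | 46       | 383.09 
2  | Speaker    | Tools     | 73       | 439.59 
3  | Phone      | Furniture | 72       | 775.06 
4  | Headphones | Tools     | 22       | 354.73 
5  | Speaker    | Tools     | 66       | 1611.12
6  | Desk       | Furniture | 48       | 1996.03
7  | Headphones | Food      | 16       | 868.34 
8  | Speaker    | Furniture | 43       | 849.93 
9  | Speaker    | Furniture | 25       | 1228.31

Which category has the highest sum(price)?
SELECT category, SUM(price) as val
FROM sales
GROUP BY category
ORDER BY val DESC
LIMIT 1

Result: Furniture with sum(price) = 5232.42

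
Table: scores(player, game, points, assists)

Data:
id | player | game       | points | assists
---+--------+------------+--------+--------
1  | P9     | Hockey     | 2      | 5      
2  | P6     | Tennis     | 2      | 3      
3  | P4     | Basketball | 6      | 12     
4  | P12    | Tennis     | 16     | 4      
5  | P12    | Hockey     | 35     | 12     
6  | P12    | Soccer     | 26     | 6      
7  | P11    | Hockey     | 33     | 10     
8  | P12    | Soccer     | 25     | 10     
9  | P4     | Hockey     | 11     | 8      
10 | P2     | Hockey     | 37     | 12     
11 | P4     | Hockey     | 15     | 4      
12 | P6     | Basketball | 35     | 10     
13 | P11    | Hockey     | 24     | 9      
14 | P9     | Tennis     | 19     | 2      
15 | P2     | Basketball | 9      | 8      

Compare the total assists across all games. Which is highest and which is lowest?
SELECT game, SUM(assists)
FROM scores
GROUP BY game
ORDER BY SUM(assists)

All groups:
  Tennis: 9
  Soccer: 16
  Basketball: 30
  Hockey: 60

Highest: Hockey (60)
Lowest: Tennis (9)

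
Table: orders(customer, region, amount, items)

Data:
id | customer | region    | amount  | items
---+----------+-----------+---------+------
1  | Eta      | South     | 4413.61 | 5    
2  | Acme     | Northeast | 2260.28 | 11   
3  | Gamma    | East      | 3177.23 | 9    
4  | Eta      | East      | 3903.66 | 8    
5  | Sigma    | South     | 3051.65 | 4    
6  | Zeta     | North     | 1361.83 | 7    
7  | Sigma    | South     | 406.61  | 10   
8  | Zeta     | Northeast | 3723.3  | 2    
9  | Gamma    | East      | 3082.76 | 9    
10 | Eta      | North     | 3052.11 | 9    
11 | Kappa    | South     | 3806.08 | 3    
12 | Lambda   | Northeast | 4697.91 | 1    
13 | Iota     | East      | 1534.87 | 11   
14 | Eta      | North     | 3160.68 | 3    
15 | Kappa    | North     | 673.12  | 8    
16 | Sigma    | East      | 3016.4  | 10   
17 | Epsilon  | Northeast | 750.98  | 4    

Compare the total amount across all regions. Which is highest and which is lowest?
SELECT region, SUM(amount)
FROM orders
GROUP BY region
ORDER BY SUM(amount)

All groups:
  North: 8247.74
  Northeast: 11432.47
  South: 11677.95
  East: 14714.92

Highest: East (14714.92)
Lowest: North (8247.74)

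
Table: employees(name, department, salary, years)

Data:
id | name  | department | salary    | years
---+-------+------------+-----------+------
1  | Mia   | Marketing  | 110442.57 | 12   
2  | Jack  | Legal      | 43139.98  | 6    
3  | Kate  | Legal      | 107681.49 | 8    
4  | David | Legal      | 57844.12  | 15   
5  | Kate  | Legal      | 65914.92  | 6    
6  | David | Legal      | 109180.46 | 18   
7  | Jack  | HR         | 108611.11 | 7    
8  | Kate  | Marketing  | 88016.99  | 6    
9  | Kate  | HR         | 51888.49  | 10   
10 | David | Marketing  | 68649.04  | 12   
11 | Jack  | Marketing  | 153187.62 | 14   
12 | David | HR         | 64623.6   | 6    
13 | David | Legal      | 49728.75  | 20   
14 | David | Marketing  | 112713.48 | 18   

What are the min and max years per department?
SELECT department, MIN(years), MAX(years)
FROM employees
GROUP BY department

Result:
  HR: min=6, max=10
  Legal: min=6, max=20
  Marketing: min=6, max=18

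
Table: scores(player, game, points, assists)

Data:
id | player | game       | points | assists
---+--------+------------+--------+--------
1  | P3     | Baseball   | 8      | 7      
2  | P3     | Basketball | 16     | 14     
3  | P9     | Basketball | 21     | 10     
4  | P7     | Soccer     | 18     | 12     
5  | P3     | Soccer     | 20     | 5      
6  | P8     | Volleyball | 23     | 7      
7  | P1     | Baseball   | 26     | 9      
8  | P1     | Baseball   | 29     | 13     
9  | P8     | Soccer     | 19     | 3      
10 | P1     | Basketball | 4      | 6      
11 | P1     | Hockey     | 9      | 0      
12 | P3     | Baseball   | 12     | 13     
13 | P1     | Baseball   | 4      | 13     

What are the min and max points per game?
SELECT game, MIN(points), MAX(points)
FROM scores
GROUP BY game

Result:
  Baseball: min=4, max=29
  Basketball: min=4, max=21
  Hockey: min=9, max=9
  Soccer: min=18, max=20
  Volleyball: min=23, max=23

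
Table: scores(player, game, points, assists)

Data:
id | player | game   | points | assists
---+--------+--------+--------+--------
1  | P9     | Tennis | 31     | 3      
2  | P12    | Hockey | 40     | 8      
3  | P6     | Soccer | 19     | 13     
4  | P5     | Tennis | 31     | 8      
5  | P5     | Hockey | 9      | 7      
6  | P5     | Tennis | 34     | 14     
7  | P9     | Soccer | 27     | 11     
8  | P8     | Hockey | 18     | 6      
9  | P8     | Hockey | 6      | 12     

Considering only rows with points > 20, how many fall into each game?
SELECT game, COUNT(*)
FROM scores
WHERE points > 20
GROUP BY game

Note: WHERE filters rows before grouping.

Result:
  Hockey: 1
  Soccer: 1
  Tennis: 3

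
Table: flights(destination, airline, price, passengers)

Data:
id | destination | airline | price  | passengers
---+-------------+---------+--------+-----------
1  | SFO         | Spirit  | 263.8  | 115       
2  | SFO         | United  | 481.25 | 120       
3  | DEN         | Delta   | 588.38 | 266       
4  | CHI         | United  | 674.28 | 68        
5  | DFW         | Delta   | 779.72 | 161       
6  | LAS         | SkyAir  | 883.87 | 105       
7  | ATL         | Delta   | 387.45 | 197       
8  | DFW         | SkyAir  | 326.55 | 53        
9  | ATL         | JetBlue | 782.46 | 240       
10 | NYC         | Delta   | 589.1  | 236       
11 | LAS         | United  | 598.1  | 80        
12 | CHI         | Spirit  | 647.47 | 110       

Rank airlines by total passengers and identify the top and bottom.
SELECT airline, SUM(passengers)
FROM flights
GROUP BY airline
ORDER BY SUM(passengers)

All groups:
  SkyAir: 158
  Spirit: 225
  JetBlue: 240
  United: 268
  Delta: 860

Highest: Delta (860)
Lowest: SkyAir (158)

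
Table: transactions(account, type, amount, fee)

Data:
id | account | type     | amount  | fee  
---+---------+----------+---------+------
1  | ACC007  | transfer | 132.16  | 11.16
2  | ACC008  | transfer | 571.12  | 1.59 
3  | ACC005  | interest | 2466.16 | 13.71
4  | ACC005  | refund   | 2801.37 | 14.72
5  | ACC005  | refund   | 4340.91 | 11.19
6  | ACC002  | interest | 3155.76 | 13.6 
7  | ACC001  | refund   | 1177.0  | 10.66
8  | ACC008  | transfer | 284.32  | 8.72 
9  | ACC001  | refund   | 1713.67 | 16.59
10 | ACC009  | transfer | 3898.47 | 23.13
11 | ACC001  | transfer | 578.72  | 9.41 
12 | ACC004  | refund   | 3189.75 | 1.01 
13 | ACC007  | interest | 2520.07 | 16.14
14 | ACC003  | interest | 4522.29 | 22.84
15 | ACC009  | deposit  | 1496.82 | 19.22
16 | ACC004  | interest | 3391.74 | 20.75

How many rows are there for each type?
SELECT type, COUNT(*) as count
FROM transactions
GROUP BY type

Result:
  deposit: 1
  interest: 5
  refund: 5
  transfer: 5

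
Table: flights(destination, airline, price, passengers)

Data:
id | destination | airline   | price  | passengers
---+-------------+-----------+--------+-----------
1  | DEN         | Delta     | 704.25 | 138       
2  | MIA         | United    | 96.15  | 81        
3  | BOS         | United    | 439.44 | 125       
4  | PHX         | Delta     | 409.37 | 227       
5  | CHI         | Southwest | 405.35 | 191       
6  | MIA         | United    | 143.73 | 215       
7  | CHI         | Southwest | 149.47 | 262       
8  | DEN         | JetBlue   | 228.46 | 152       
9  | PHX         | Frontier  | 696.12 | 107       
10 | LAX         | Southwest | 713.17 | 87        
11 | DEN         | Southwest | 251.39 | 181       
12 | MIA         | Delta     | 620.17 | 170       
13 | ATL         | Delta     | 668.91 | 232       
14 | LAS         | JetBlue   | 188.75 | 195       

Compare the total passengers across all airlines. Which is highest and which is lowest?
SELECT airline, SUM(passengers)
FROM flights
GROUP BY airline
ORDER BY SUM(passengers)

All groups:
  Frontier: 107
  JetBlue: 347
  United: 421
  Southwest: 721
  Delta: 767

Highest: Delta (767)
Lowest: Frontier (107)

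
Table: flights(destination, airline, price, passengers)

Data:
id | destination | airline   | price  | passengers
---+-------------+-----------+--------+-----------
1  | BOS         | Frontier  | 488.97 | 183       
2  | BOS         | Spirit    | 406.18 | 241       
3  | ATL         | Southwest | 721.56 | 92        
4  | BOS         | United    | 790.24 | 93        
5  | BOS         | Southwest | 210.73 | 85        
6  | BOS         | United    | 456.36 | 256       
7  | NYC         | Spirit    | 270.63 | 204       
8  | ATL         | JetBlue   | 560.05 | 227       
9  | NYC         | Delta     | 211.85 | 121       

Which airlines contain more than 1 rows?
SELECT airline, COUNT(*) as cnt
FROM flights
GROUP BY airline
HAVING COUNT(*) > 1

Result:
  Southwest: 2
  Spirit: 2
  United: 2

Note: HAVING filters groups after aggregation, WHERE filters rows before.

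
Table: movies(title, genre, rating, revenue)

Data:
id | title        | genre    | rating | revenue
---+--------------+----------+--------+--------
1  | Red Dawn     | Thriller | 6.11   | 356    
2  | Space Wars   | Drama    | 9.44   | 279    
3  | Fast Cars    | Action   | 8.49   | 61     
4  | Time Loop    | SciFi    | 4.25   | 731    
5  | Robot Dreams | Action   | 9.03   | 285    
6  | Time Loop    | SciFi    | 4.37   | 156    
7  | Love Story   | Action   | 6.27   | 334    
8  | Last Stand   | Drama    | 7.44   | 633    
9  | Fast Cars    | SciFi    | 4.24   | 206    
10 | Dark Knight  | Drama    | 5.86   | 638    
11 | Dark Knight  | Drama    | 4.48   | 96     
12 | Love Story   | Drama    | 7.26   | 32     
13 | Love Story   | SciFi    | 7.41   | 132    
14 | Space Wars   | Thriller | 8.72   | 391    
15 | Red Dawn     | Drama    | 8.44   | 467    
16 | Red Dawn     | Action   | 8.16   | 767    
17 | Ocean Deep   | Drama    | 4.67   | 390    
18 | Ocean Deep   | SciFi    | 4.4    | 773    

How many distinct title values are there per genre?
SELECT genre, COUNT(DISTINCT title)
FROM movies
GROUP BY genre

Result:
  Action: 4 distinct
  Drama: 6 distinct
  SciFi: 4 distinct
  Thriller: 2 distinct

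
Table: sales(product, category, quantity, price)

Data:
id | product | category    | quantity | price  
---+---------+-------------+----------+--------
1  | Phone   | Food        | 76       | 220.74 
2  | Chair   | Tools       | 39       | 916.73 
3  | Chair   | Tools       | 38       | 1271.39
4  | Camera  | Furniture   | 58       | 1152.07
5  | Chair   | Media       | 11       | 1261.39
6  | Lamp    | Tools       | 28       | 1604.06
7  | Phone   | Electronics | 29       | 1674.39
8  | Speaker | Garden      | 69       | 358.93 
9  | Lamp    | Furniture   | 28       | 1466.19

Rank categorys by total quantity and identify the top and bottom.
SELECT category, SUM(quantity)
FROM sales
GROUP BY category
ORDER BY SUM(quantity)

All groups:
  Media: 11
  Electronics: 29
  Garden: 69
  Food: 76
  Furniture: 86
  Tools: 105

Highest: Tools (105)
Lowest: Media (11)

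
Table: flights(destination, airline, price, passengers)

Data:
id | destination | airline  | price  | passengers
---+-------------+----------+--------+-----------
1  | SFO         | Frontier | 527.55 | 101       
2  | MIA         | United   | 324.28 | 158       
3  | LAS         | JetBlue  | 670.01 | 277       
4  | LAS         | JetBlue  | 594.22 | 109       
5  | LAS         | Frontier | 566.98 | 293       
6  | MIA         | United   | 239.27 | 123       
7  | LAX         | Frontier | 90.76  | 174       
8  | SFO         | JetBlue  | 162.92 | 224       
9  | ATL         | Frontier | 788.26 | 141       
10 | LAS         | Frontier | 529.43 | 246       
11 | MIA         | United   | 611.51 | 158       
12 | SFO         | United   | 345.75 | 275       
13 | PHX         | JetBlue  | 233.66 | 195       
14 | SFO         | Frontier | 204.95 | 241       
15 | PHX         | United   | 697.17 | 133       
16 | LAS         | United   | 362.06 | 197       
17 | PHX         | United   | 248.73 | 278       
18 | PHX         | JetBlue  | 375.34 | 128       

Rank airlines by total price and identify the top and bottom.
SELECT airline, SUM(price)
FROM flights
GROUP BY airline
ORDER BY SUM(price)

All groups:
  JetBlue: 2036.15
  Frontier: 2707.93
  United: 2828.77

Highest: United (2828.77)
Lowest: JetBlue (2036.15)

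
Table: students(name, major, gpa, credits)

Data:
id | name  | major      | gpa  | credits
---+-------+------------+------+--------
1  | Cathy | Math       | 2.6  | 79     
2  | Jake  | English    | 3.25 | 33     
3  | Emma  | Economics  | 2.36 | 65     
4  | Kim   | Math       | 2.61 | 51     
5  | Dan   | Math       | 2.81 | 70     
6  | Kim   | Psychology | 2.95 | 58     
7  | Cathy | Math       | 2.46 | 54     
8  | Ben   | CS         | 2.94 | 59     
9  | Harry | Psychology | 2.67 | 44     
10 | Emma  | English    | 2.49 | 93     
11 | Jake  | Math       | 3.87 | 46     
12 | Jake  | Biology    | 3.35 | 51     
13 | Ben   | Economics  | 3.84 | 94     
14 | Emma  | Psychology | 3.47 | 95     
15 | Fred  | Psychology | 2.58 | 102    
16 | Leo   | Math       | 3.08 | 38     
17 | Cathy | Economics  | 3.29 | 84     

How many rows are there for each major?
SELECT major, COUNT(*) as count
FROM students
GROUP BY major

Result:
  Biology: 1
  CS: 1
  Economics: 3
  English: 2
  Math: 6
  Psychology: 4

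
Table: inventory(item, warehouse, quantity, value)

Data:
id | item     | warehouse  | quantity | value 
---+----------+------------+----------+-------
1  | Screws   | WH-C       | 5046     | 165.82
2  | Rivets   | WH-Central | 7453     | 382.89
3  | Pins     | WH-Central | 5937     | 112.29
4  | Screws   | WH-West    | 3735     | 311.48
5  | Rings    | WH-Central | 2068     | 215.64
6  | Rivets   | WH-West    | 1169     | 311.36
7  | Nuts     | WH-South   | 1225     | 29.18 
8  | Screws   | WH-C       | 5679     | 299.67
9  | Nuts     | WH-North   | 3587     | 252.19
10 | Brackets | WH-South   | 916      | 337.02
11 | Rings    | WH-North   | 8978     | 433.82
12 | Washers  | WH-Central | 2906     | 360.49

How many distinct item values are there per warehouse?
SELECT warehouse, COUNT(DISTINCT item)
FROM inventory
GROUP BY warehouse

Result:
  WH-C: 1 distinct
  WH-Central: 4 distinct
  WH-North: 2 distinct
  WH-South: 2 distinct
  WH-West: 2 distinct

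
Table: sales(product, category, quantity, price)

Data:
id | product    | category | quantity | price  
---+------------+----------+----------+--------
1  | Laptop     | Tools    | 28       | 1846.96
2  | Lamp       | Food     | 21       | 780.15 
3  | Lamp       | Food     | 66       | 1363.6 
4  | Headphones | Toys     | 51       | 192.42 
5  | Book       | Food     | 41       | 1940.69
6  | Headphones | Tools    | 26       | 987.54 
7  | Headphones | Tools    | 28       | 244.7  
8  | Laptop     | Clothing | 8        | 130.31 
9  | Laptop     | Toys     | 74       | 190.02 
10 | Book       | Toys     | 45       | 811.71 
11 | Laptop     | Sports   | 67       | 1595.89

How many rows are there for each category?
SELECT category, COUNT(*) as count
FROM sales
GROUP BY category

Result:
  Clothing: 1
  Food: 3
  Sports: 1
  Tools: 3
  Toys: 3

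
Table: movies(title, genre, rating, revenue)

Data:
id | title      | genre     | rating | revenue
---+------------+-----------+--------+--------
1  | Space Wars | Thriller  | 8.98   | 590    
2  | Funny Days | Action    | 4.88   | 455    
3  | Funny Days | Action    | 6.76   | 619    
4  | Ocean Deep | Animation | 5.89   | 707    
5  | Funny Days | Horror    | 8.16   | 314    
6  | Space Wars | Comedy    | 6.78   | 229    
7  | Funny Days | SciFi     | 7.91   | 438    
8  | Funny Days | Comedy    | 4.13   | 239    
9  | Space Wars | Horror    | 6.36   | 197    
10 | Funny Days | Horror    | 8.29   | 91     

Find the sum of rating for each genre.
SELECT genre, SUM(rating) as result
FROM movies
GROUP BY genre

Result:
  Action: 11.64
  Animation: 5.89
  Comedy: 10.91
  Horror: 22.81
  SciFi: 7.91
  Thriller: 8.98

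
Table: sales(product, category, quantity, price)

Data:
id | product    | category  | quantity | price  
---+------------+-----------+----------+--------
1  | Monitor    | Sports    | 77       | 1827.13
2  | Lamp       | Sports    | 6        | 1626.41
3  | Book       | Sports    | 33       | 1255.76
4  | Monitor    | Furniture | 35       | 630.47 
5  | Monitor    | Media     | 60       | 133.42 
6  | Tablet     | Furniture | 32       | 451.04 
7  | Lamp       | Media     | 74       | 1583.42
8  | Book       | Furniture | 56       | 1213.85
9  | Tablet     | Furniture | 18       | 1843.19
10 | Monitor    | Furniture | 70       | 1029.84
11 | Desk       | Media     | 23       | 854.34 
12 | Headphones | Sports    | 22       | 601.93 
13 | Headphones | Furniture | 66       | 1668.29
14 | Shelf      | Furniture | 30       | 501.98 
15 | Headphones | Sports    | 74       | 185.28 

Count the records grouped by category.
SELECT category, COUNT(*) as count
FROM sales
GROUP BY category

Result:
  Furniture: 7
  Media: 3
  Sports: 5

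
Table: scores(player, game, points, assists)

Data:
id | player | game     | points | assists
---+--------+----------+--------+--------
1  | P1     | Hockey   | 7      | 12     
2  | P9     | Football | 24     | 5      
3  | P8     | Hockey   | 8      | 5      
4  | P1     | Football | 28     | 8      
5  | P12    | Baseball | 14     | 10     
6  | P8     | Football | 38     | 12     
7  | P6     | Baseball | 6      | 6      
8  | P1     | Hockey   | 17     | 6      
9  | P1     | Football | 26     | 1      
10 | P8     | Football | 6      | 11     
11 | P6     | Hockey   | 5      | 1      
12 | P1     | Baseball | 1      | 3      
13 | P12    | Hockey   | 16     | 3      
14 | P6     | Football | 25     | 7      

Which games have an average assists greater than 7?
SELECT game, AVG(assists)
FROM scores
GROUP BY game
HAVING AVG(assists) > 7

Result:
  Football: avg=7.33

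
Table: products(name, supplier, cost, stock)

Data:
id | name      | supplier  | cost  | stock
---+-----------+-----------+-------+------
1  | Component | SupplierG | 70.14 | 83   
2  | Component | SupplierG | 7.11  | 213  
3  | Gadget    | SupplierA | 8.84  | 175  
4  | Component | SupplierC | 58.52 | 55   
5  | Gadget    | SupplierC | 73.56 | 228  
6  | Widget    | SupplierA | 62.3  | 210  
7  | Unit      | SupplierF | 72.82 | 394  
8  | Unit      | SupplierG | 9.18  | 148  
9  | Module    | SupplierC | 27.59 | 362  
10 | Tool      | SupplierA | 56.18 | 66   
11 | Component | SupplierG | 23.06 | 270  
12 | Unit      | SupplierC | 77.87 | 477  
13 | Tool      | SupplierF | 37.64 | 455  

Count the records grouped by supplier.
SELECT supplier, COUNT(*) as count
FROM products
GROUP BY supplier

Result:
  SupplierA: 3
  SupplierC: 4
  SupplierF: 2
  SupplierG: 4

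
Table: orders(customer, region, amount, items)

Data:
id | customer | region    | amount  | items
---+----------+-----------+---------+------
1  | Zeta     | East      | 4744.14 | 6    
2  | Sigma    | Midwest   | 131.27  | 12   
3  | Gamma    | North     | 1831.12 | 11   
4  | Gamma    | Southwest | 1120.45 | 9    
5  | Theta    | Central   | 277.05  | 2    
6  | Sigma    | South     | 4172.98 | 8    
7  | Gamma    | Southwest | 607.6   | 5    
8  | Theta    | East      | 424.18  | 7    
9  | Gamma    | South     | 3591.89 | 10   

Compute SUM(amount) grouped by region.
SELECT region, SUM(amount) as result
FROM orders
GROUP BY region

Result:
  Central: 277.05
  East: 5168.32
  Midwest: 131.27
  North: 1831.12
  South: 7764.87
  Southwest: 1728.05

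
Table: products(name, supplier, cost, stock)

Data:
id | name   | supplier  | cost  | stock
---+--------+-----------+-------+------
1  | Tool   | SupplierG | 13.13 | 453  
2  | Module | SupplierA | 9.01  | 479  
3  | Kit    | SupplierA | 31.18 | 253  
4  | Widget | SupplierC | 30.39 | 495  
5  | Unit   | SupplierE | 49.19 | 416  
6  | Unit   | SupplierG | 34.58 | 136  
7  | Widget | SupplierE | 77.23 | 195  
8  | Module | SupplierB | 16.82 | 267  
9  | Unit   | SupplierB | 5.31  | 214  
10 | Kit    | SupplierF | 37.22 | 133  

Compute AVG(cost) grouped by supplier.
SELECT supplier, AVG(cost) as result
FROM products
GROUP BY supplier

Result:
  SupplierA: 20.10
  SupplierB: 11.07
  SupplierC: 30.39
  SupplierE: 63.21
  SupplierF: 37.22
  SupplierG: 23.86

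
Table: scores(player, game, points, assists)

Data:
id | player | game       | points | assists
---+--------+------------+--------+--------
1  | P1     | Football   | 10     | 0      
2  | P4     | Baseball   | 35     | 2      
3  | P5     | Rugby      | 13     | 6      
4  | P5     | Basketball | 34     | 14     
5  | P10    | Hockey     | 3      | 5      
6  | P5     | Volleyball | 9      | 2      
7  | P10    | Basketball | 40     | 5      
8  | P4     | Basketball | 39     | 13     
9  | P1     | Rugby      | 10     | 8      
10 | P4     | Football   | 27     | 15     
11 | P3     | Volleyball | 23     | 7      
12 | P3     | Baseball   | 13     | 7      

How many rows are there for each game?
SELECT game, COUNT(*) as count
FROM scores
GROUP BY game

Result:
  Baseball: 2
  Basketball: 3
  Football: 2
  Hockey: 1
  Rugby: 2
  Volleyball: 2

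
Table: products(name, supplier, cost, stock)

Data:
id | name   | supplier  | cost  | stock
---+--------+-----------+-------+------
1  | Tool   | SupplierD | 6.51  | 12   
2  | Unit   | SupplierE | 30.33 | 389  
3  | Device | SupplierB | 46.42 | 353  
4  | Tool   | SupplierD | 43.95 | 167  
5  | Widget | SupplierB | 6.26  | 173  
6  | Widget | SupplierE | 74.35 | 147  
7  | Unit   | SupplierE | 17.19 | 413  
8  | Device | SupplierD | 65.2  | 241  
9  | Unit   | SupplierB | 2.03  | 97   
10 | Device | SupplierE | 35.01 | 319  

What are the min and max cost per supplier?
SELECT supplier, MIN(cost), MAX(cost)
FROM products
GROUP BY supplier

Result:
  SupplierB: min=2.03, max=46.42
  SupplierD: min=6.51, max=65.20
  SupplierE: min=17.19, max=74.35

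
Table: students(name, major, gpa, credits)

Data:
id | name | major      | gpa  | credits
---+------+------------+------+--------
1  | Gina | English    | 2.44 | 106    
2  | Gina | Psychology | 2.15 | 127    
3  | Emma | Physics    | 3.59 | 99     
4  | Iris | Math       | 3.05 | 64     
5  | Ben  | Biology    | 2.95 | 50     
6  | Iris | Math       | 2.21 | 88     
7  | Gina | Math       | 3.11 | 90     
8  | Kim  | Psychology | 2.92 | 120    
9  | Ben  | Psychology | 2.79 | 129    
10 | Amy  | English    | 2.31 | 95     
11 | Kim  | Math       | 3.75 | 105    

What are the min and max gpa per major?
SELECT major, MIN(gpa), MAX(gpa)
FROM students
GROUP BY major

Result:
  Biology: min=2.95, max=2.95
  English: min=2.31, max=2.44
  Math: min=2.21, max=3.75
  Physics: min=3.59, max=3.59
  Psychology: min=2.15, max=2.92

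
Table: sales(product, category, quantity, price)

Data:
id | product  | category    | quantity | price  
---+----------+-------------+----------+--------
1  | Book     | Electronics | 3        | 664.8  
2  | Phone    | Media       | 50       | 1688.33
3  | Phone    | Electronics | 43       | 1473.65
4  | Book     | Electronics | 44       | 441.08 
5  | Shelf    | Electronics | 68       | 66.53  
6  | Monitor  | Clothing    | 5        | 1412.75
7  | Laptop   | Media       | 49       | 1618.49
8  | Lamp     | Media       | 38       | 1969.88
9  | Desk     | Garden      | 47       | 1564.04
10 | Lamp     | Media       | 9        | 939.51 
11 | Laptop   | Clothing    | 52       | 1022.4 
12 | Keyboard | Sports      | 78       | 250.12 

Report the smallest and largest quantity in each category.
SELECT category, MIN(quantity), MAX(quantity)
FROM sales
GROUP BY category

Result:
  Clothing: min=5, max=52
  Electronics: min=3, max=68
  Garden: min=47, max=47
  Media: min=9, max=50
  Sports: min=78, max=78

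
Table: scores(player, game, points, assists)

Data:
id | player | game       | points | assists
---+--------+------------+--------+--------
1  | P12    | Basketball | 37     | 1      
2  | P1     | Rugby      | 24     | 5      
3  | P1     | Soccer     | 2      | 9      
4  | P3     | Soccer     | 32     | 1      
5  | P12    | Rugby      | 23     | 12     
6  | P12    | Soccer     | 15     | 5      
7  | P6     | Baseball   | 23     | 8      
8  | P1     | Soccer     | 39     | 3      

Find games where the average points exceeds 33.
SELECT game, AVG(points)
FROM scores
GROUP BY game
HAVING AVG(points) > 33

Result:
  Basketball: avg=37.00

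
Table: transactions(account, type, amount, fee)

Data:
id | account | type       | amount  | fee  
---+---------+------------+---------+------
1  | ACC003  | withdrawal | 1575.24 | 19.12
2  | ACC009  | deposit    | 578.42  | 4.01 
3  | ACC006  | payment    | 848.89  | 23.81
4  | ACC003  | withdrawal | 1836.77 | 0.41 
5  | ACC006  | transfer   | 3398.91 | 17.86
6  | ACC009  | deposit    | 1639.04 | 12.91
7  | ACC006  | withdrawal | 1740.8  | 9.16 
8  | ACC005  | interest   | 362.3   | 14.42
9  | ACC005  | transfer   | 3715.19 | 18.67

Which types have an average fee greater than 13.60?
SELECT type, AVG(fee)
FROM transactions
GROUP BY type
HAVING AVG(fee) > 13.60

Result:
  interest: avg=14.42
  payment: avg=23.81
  transfer: avg=18.27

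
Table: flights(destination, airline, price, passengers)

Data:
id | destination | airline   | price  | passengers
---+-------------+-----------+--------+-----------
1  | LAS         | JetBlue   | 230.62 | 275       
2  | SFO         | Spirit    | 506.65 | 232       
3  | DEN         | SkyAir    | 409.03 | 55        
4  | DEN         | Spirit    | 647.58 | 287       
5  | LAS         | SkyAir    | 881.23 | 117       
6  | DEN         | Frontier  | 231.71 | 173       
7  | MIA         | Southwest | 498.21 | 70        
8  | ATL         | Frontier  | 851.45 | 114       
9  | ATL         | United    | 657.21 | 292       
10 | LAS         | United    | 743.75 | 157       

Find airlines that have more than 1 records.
SELECT airline, COUNT(*) as cnt
FROM flights
GROUP BY airline
HAVING COUNT(*) > 1

Result:
  Frontier: 2
  SkyAir: 2
  Spirit: 2
  United: 2

Note: HAVING filters groups after aggregation, WHERE filters rows before.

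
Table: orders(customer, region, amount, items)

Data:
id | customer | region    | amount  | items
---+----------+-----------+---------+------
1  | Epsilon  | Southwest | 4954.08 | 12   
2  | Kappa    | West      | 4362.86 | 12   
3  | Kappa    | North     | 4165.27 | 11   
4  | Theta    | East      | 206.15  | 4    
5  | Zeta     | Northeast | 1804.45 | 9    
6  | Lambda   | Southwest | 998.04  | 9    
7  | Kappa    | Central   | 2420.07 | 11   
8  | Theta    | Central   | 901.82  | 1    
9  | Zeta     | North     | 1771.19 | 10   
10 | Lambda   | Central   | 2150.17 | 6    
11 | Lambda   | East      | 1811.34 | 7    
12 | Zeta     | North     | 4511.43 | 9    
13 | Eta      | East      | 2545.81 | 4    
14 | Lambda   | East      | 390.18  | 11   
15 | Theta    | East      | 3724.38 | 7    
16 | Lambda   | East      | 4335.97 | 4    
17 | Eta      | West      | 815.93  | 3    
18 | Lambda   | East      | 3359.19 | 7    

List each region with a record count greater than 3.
SELECT region, COUNT(*) as cnt
FROM orders
GROUP BY region
HAVING COUNT(*) > 3

Result:
  East: 7

Note: HAVING filters groups after aggregation, WHERE filters rows before.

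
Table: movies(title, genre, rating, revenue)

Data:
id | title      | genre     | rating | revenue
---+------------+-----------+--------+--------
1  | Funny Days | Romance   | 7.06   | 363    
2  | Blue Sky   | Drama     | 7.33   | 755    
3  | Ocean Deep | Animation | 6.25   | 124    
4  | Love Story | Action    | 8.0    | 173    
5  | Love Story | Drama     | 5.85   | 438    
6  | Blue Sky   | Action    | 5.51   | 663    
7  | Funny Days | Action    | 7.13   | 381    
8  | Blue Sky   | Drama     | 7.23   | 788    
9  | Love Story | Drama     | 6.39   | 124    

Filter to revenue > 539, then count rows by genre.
SELECT genre, COUNT(*)
FROM movies
WHERE revenue > 539
GROUP BY genre

Note: WHERE filters rows before grouping.

Result:
  Action: 1
  Drama: 2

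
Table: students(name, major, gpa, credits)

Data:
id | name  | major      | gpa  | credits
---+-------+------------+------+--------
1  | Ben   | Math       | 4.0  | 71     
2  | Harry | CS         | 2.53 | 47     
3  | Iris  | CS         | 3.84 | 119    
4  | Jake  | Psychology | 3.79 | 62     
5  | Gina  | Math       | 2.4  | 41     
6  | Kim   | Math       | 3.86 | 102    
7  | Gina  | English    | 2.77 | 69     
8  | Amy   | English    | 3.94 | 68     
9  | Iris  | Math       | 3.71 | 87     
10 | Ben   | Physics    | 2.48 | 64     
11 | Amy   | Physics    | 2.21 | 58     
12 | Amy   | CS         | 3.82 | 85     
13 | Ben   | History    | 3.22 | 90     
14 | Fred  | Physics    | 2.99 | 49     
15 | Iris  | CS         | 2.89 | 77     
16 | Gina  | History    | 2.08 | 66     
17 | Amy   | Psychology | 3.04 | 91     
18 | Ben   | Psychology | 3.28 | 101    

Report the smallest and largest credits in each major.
SELECT major, MIN(credits), MAX(credits)
FROM students
GROUP BY major

Result:
  CS: min=47, max=119
  English: min=68, max=69
  History: min=66, max=90
  Math: min=41, max=102
  Physics: min=49, max=64
  Psychology: min=62, max=101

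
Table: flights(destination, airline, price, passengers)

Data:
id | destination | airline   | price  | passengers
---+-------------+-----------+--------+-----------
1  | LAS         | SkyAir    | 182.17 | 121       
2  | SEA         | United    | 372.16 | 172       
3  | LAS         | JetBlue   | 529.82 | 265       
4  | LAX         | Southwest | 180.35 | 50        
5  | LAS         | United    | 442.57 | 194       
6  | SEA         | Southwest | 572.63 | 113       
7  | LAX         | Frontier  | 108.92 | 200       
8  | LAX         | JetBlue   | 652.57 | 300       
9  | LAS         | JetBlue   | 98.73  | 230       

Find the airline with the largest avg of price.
SELECT airline, AVG(price) as val
FROM flights
GROUP BY airline
ORDER BY val DESC
LIMIT 1

Result: JetBlue with avg(price) = 427.04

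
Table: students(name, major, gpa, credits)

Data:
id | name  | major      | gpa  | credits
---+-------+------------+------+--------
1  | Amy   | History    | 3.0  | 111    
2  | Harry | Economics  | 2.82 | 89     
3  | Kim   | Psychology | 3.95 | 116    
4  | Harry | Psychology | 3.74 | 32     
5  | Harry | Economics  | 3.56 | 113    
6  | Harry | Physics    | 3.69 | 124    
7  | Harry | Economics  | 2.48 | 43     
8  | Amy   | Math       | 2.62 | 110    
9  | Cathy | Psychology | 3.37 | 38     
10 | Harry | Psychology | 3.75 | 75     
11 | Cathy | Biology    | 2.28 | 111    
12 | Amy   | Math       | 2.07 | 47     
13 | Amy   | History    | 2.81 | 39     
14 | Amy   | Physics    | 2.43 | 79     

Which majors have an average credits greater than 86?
SELECT major, AVG(credits)
FROM students
GROUP BY major
HAVING AVG(credits) > 86

Result:
  Biology: avg=111.00
  Physics: avg=101.50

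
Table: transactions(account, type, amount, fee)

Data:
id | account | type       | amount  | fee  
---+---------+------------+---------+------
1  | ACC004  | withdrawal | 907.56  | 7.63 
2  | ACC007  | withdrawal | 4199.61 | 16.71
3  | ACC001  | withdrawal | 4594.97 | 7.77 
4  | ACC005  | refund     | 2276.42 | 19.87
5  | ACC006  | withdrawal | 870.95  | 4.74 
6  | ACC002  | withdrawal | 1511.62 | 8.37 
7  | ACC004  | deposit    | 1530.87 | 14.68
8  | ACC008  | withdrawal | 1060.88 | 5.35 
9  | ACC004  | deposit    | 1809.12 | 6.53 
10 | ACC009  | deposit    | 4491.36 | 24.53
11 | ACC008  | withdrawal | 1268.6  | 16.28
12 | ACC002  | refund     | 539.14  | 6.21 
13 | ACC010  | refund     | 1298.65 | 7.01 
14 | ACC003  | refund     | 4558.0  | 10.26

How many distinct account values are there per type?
SELECT type, COUNT(DISTINCT account)
FROM transactions
GROUP BY type

Result:
  deposit: 2 distinct
  refund: 4 distinct
  withdrawal: 6 distinct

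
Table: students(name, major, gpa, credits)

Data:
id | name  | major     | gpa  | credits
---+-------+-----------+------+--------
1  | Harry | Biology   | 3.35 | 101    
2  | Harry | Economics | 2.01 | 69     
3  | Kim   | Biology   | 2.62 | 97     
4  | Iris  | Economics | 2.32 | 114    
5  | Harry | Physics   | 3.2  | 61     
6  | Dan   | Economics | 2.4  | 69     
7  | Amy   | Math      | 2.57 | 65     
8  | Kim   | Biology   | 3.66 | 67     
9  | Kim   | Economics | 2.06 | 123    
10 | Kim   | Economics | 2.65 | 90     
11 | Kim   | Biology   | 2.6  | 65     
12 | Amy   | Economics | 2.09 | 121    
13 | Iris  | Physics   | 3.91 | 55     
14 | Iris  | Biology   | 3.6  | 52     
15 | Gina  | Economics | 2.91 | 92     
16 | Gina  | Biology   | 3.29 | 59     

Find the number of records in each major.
SELECT major, COUNT(*) as count
FROM students
GROUP BY major

Result:
  Biology: 6
  Economics: 7
  Math: 1
  Physics: 2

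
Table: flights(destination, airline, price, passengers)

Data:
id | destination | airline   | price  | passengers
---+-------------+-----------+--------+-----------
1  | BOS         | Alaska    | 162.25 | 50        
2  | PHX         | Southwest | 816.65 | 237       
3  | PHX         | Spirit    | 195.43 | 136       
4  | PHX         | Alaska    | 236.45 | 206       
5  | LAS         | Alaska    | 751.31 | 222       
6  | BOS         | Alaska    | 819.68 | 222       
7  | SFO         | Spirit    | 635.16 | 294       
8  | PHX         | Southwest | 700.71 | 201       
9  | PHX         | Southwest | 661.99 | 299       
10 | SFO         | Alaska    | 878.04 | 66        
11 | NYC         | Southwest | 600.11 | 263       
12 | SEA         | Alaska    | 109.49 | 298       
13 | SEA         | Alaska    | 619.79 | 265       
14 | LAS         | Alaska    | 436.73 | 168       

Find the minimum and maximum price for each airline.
SELECT airline, MIN(price), MAX(price)
FROM flights
GROUP BY airline

Result:
  Alaska: min=109.49, max=878.04
  Southwest: min=600.11, max=816.65
  Spirit: min=195.43, max=635.16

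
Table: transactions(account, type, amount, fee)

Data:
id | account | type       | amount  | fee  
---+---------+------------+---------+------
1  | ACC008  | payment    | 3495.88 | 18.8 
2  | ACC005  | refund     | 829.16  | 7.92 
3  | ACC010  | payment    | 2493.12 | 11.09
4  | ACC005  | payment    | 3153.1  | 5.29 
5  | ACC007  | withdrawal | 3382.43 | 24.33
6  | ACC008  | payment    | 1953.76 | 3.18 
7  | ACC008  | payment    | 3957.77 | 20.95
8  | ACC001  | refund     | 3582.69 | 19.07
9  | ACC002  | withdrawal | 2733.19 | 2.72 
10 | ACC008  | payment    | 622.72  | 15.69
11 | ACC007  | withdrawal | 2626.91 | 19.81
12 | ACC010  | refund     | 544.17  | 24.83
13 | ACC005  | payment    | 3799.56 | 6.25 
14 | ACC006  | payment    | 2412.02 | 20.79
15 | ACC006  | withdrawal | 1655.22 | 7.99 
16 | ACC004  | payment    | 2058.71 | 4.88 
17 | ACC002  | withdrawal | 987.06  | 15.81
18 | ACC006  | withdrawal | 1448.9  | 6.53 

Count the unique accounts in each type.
SELECT type, COUNT(DISTINCT account)
FROM transactions
GROUP BY type

Result:
  payment: 5 distinct
  refund: 3 distinct
  withdrawal: 3 distinct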